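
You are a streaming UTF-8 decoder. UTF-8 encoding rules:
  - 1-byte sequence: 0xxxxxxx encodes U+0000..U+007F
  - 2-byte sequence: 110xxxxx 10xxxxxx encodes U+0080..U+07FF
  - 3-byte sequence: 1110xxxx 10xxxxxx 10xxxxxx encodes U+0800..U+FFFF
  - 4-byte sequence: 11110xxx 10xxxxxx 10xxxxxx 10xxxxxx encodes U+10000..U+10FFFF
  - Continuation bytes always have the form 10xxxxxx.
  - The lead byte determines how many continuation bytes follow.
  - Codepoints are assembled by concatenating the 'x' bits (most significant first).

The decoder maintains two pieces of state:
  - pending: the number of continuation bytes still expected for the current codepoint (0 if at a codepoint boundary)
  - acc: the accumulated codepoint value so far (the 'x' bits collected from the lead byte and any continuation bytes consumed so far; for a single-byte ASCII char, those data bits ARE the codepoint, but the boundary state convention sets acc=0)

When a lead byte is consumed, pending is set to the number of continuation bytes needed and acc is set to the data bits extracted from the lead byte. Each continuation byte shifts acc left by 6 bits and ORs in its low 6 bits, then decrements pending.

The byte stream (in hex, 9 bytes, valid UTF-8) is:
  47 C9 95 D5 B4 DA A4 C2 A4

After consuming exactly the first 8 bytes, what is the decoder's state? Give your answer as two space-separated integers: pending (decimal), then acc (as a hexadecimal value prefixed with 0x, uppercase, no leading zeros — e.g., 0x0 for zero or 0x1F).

Byte[0]=47: 1-byte. pending=0, acc=0x0
Byte[1]=C9: 2-byte lead. pending=1, acc=0x9
Byte[2]=95: continuation. acc=(acc<<6)|0x15=0x255, pending=0
Byte[3]=D5: 2-byte lead. pending=1, acc=0x15
Byte[4]=B4: continuation. acc=(acc<<6)|0x34=0x574, pending=0
Byte[5]=DA: 2-byte lead. pending=1, acc=0x1A
Byte[6]=A4: continuation. acc=(acc<<6)|0x24=0x6A4, pending=0
Byte[7]=C2: 2-byte lead. pending=1, acc=0x2

Answer: 1 0x2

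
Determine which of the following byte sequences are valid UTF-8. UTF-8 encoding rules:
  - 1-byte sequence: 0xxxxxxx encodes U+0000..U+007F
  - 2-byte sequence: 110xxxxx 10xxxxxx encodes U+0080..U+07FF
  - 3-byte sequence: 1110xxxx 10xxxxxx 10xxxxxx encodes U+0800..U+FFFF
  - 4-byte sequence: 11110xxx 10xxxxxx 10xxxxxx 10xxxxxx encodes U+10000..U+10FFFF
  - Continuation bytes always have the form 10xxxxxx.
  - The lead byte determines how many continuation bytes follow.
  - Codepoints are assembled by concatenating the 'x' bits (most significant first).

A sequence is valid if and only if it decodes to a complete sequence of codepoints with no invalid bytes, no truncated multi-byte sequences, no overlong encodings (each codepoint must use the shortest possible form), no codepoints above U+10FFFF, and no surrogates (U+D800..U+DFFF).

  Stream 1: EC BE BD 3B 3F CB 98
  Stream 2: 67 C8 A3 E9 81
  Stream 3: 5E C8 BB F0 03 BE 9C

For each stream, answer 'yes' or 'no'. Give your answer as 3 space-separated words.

Answer: yes no no

Derivation:
Stream 1: decodes cleanly. VALID
Stream 2: error at byte offset 5. INVALID
Stream 3: error at byte offset 4. INVALID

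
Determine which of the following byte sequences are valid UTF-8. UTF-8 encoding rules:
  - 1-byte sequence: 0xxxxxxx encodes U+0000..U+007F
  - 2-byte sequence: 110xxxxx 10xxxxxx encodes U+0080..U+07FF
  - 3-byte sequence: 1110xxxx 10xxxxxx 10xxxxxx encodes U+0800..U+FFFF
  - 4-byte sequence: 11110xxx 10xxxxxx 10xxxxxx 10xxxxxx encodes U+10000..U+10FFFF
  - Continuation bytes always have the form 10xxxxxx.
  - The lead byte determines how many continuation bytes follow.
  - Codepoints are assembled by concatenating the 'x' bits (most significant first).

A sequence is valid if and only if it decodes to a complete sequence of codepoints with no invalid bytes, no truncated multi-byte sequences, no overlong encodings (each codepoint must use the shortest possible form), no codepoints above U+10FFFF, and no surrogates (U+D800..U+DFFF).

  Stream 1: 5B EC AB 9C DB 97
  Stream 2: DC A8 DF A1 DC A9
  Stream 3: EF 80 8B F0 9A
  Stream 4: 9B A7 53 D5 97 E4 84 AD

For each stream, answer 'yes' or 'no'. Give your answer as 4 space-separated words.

Stream 1: decodes cleanly. VALID
Stream 2: decodes cleanly. VALID
Stream 3: error at byte offset 5. INVALID
Stream 4: error at byte offset 0. INVALID

Answer: yes yes no no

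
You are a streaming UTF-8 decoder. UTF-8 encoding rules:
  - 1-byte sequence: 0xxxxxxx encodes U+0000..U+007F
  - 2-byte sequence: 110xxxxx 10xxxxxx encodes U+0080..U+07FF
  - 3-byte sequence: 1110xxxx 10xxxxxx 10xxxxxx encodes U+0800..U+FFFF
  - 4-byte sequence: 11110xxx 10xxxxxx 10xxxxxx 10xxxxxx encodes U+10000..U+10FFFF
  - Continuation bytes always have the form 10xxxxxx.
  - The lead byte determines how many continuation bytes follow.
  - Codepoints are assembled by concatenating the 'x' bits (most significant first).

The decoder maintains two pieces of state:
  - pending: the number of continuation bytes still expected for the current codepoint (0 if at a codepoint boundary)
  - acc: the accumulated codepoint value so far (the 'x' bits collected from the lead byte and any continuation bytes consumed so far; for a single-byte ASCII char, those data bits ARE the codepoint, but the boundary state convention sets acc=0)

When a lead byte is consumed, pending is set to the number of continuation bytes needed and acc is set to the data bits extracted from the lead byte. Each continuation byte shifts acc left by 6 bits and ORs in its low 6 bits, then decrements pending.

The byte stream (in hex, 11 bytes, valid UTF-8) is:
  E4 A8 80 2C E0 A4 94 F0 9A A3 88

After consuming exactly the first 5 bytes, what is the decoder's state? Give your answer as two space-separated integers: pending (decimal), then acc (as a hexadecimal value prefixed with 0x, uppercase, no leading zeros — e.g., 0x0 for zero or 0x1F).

Answer: 2 0x0

Derivation:
Byte[0]=E4: 3-byte lead. pending=2, acc=0x4
Byte[1]=A8: continuation. acc=(acc<<6)|0x28=0x128, pending=1
Byte[2]=80: continuation. acc=(acc<<6)|0x00=0x4A00, pending=0
Byte[3]=2C: 1-byte. pending=0, acc=0x0
Byte[4]=E0: 3-byte lead. pending=2, acc=0x0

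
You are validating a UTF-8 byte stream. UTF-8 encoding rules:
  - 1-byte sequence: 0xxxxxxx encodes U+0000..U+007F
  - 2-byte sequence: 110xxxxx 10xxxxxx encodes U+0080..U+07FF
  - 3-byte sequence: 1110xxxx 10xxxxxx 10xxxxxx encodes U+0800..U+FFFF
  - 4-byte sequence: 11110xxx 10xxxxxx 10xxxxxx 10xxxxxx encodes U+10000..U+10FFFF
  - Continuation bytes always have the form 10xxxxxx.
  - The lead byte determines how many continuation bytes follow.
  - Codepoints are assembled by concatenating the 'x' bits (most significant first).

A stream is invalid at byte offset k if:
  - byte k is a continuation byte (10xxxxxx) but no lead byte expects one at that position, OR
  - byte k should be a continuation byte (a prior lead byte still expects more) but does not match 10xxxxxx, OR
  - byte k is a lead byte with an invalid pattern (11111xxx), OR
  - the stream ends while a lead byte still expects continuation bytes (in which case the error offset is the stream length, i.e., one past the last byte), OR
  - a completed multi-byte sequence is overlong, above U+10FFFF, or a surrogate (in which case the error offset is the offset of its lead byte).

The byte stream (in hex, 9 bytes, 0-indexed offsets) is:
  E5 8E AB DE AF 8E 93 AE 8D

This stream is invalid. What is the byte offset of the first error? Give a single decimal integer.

Answer: 5

Derivation:
Byte[0]=E5: 3-byte lead, need 2 cont bytes. acc=0x5
Byte[1]=8E: continuation. acc=(acc<<6)|0x0E=0x14E
Byte[2]=AB: continuation. acc=(acc<<6)|0x2B=0x53AB
Completed: cp=U+53AB (starts at byte 0)
Byte[3]=DE: 2-byte lead, need 1 cont bytes. acc=0x1E
Byte[4]=AF: continuation. acc=(acc<<6)|0x2F=0x7AF
Completed: cp=U+07AF (starts at byte 3)
Byte[5]=8E: INVALID lead byte (not 0xxx/110x/1110/11110)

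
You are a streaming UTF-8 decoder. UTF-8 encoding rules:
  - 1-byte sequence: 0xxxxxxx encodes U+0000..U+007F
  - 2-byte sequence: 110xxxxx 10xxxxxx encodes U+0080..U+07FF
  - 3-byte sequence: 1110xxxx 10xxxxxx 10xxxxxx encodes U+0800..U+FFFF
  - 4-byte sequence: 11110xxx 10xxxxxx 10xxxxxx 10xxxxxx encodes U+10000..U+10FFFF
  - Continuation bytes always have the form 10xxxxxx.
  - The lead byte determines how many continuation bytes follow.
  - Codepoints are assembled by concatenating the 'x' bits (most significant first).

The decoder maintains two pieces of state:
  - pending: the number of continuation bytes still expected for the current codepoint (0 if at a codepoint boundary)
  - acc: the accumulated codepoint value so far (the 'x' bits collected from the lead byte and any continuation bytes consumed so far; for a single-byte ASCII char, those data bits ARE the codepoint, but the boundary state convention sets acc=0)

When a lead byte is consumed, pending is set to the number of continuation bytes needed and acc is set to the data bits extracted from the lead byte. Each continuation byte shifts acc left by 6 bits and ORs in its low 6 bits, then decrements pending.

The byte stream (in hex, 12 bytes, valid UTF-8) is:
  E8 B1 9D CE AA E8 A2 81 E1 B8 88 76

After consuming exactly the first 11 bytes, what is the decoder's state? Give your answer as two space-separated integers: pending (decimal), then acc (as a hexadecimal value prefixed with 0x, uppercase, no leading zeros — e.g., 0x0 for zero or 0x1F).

Answer: 0 0x1E08

Derivation:
Byte[0]=E8: 3-byte lead. pending=2, acc=0x8
Byte[1]=B1: continuation. acc=(acc<<6)|0x31=0x231, pending=1
Byte[2]=9D: continuation. acc=(acc<<6)|0x1D=0x8C5D, pending=0
Byte[3]=CE: 2-byte lead. pending=1, acc=0xE
Byte[4]=AA: continuation. acc=(acc<<6)|0x2A=0x3AA, pending=0
Byte[5]=E8: 3-byte lead. pending=2, acc=0x8
Byte[6]=A2: continuation. acc=(acc<<6)|0x22=0x222, pending=1
Byte[7]=81: continuation. acc=(acc<<6)|0x01=0x8881, pending=0
Byte[8]=E1: 3-byte lead. pending=2, acc=0x1
Byte[9]=B8: continuation. acc=(acc<<6)|0x38=0x78, pending=1
Byte[10]=88: continuation. acc=(acc<<6)|0x08=0x1E08, pending=0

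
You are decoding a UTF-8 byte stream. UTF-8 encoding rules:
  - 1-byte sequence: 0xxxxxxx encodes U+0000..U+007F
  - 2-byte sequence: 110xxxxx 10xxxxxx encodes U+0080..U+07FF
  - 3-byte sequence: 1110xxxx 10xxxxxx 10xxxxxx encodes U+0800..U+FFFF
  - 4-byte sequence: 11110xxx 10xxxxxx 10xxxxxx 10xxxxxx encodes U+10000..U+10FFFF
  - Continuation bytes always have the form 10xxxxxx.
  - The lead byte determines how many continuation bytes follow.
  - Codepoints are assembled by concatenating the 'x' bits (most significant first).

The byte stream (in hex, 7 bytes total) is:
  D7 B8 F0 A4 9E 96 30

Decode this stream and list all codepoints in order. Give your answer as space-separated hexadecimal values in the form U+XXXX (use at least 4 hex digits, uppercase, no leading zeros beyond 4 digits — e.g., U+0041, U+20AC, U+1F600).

Answer: U+05F8 U+24796 U+0030

Derivation:
Byte[0]=D7: 2-byte lead, need 1 cont bytes. acc=0x17
Byte[1]=B8: continuation. acc=(acc<<6)|0x38=0x5F8
Completed: cp=U+05F8 (starts at byte 0)
Byte[2]=F0: 4-byte lead, need 3 cont bytes. acc=0x0
Byte[3]=A4: continuation. acc=(acc<<6)|0x24=0x24
Byte[4]=9E: continuation. acc=(acc<<6)|0x1E=0x91E
Byte[5]=96: continuation. acc=(acc<<6)|0x16=0x24796
Completed: cp=U+24796 (starts at byte 2)
Byte[6]=30: 1-byte ASCII. cp=U+0030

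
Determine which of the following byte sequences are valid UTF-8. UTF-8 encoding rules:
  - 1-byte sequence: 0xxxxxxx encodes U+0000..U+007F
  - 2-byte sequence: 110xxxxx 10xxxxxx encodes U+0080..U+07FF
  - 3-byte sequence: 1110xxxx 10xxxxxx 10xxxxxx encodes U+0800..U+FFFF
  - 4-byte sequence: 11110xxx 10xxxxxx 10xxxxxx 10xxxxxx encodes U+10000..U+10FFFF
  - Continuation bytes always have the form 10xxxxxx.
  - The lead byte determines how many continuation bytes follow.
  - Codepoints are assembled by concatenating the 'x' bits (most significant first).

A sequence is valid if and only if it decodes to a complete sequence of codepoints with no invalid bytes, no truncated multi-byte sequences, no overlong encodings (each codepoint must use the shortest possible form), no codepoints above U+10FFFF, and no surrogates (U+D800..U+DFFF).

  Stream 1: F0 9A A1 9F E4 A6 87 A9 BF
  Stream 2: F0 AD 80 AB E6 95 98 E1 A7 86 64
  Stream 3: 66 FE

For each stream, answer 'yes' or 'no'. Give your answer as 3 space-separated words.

Answer: no yes no

Derivation:
Stream 1: error at byte offset 7. INVALID
Stream 2: decodes cleanly. VALID
Stream 3: error at byte offset 1. INVALID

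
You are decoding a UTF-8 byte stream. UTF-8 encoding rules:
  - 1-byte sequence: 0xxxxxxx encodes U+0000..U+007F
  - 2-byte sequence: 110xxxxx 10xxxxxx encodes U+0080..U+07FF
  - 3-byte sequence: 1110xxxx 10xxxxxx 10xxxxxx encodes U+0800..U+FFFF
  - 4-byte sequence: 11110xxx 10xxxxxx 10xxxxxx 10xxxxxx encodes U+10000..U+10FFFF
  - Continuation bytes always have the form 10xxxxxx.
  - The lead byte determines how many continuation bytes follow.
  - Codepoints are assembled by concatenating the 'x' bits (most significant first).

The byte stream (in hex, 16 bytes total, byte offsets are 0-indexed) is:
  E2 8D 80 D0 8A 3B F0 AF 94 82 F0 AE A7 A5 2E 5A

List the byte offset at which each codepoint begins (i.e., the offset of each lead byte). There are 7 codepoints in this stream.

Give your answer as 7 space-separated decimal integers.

Answer: 0 3 5 6 10 14 15

Derivation:
Byte[0]=E2: 3-byte lead, need 2 cont bytes. acc=0x2
Byte[1]=8D: continuation. acc=(acc<<6)|0x0D=0x8D
Byte[2]=80: continuation. acc=(acc<<6)|0x00=0x2340
Completed: cp=U+2340 (starts at byte 0)
Byte[3]=D0: 2-byte lead, need 1 cont bytes. acc=0x10
Byte[4]=8A: continuation. acc=(acc<<6)|0x0A=0x40A
Completed: cp=U+040A (starts at byte 3)
Byte[5]=3B: 1-byte ASCII. cp=U+003B
Byte[6]=F0: 4-byte lead, need 3 cont bytes. acc=0x0
Byte[7]=AF: continuation. acc=(acc<<6)|0x2F=0x2F
Byte[8]=94: continuation. acc=(acc<<6)|0x14=0xBD4
Byte[9]=82: continuation. acc=(acc<<6)|0x02=0x2F502
Completed: cp=U+2F502 (starts at byte 6)
Byte[10]=F0: 4-byte lead, need 3 cont bytes. acc=0x0
Byte[11]=AE: continuation. acc=(acc<<6)|0x2E=0x2E
Byte[12]=A7: continuation. acc=(acc<<6)|0x27=0xBA7
Byte[13]=A5: continuation. acc=(acc<<6)|0x25=0x2E9E5
Completed: cp=U+2E9E5 (starts at byte 10)
Byte[14]=2E: 1-byte ASCII. cp=U+002E
Byte[15]=5A: 1-byte ASCII. cp=U+005A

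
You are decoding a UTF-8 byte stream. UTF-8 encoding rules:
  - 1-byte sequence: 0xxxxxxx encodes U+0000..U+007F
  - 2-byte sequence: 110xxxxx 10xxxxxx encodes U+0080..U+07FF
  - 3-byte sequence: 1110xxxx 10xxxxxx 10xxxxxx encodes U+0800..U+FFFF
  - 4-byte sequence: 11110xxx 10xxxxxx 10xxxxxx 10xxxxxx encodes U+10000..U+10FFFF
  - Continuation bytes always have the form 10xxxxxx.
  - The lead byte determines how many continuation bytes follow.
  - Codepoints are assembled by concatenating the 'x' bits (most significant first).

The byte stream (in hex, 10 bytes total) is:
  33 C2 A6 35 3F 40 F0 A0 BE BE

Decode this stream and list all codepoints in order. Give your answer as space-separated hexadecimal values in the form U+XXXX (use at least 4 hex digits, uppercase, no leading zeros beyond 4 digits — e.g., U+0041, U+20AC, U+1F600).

Byte[0]=33: 1-byte ASCII. cp=U+0033
Byte[1]=C2: 2-byte lead, need 1 cont bytes. acc=0x2
Byte[2]=A6: continuation. acc=(acc<<6)|0x26=0xA6
Completed: cp=U+00A6 (starts at byte 1)
Byte[3]=35: 1-byte ASCII. cp=U+0035
Byte[4]=3F: 1-byte ASCII. cp=U+003F
Byte[5]=40: 1-byte ASCII. cp=U+0040
Byte[6]=F0: 4-byte lead, need 3 cont bytes. acc=0x0
Byte[7]=A0: continuation. acc=(acc<<6)|0x20=0x20
Byte[8]=BE: continuation. acc=(acc<<6)|0x3E=0x83E
Byte[9]=BE: continuation. acc=(acc<<6)|0x3E=0x20FBE
Completed: cp=U+20FBE (starts at byte 6)

Answer: U+0033 U+00A6 U+0035 U+003F U+0040 U+20FBE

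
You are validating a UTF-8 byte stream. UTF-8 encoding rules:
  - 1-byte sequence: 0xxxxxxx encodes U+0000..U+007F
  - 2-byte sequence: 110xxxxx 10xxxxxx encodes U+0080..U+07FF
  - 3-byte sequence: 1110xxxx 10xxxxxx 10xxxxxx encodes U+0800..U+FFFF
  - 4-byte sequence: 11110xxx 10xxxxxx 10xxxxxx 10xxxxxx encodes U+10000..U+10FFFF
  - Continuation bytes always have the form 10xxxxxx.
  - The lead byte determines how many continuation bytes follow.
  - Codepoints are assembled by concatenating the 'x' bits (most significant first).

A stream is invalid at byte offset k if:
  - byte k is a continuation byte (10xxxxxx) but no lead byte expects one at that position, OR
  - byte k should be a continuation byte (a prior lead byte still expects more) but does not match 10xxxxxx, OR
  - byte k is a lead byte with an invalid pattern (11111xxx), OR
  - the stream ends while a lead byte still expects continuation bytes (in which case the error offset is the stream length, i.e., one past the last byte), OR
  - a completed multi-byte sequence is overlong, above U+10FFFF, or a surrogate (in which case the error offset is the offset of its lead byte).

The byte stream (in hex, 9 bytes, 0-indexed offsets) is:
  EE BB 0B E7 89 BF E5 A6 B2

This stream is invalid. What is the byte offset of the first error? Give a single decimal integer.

Answer: 2

Derivation:
Byte[0]=EE: 3-byte lead, need 2 cont bytes. acc=0xE
Byte[1]=BB: continuation. acc=(acc<<6)|0x3B=0x3BB
Byte[2]=0B: expected 10xxxxxx continuation. INVALID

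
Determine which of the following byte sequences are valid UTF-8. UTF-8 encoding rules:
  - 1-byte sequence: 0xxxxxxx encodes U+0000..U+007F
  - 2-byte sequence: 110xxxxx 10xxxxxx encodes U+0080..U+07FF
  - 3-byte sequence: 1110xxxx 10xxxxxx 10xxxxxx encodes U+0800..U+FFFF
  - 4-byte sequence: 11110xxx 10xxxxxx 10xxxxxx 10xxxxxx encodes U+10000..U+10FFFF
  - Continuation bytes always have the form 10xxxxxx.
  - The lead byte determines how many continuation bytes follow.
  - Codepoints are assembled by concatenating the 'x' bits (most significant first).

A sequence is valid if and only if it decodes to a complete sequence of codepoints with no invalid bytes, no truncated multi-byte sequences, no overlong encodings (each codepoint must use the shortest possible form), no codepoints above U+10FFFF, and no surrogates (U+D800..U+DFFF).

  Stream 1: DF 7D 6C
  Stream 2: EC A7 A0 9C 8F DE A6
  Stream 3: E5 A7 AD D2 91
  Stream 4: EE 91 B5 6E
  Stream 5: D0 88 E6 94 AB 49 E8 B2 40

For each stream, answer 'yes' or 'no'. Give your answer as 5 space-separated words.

Answer: no no yes yes no

Derivation:
Stream 1: error at byte offset 1. INVALID
Stream 2: error at byte offset 3. INVALID
Stream 3: decodes cleanly. VALID
Stream 4: decodes cleanly. VALID
Stream 5: error at byte offset 8. INVALID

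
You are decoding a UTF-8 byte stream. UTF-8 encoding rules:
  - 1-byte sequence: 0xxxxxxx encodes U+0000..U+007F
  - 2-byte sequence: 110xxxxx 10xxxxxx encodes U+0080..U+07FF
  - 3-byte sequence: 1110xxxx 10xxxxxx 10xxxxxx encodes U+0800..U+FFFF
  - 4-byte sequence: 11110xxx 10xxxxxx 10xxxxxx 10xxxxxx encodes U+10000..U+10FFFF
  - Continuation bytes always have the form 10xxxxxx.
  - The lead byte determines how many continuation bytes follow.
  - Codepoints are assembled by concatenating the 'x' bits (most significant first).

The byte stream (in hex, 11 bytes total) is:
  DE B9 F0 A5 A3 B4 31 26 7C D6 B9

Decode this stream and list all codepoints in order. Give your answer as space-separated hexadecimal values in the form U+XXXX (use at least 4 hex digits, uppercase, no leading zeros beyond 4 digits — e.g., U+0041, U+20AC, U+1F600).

Answer: U+07B9 U+258F4 U+0031 U+0026 U+007C U+05B9

Derivation:
Byte[0]=DE: 2-byte lead, need 1 cont bytes. acc=0x1E
Byte[1]=B9: continuation. acc=(acc<<6)|0x39=0x7B9
Completed: cp=U+07B9 (starts at byte 0)
Byte[2]=F0: 4-byte lead, need 3 cont bytes. acc=0x0
Byte[3]=A5: continuation. acc=(acc<<6)|0x25=0x25
Byte[4]=A3: continuation. acc=(acc<<6)|0x23=0x963
Byte[5]=B4: continuation. acc=(acc<<6)|0x34=0x258F4
Completed: cp=U+258F4 (starts at byte 2)
Byte[6]=31: 1-byte ASCII. cp=U+0031
Byte[7]=26: 1-byte ASCII. cp=U+0026
Byte[8]=7C: 1-byte ASCII. cp=U+007C
Byte[9]=D6: 2-byte lead, need 1 cont bytes. acc=0x16
Byte[10]=B9: continuation. acc=(acc<<6)|0x39=0x5B9
Completed: cp=U+05B9 (starts at byte 9)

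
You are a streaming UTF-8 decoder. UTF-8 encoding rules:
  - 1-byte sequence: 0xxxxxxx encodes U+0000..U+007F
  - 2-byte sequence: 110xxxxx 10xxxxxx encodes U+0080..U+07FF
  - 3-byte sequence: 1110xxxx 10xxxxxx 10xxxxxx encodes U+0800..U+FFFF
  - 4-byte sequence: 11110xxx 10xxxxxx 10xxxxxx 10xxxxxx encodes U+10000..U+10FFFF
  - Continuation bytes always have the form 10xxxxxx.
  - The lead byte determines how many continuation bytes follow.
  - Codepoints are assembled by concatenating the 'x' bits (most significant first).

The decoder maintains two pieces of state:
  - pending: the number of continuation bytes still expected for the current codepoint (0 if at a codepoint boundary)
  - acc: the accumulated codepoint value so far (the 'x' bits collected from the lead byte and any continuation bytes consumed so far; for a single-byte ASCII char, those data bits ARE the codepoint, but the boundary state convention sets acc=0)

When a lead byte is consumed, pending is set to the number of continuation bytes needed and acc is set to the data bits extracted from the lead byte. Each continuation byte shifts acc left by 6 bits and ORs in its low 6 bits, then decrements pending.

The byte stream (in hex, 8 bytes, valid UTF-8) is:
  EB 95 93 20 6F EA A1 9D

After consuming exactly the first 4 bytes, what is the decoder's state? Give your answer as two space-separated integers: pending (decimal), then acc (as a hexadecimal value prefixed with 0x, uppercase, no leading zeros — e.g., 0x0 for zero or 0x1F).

Byte[0]=EB: 3-byte lead. pending=2, acc=0xB
Byte[1]=95: continuation. acc=(acc<<6)|0x15=0x2D5, pending=1
Byte[2]=93: continuation. acc=(acc<<6)|0x13=0xB553, pending=0
Byte[3]=20: 1-byte. pending=0, acc=0x0

Answer: 0 0x0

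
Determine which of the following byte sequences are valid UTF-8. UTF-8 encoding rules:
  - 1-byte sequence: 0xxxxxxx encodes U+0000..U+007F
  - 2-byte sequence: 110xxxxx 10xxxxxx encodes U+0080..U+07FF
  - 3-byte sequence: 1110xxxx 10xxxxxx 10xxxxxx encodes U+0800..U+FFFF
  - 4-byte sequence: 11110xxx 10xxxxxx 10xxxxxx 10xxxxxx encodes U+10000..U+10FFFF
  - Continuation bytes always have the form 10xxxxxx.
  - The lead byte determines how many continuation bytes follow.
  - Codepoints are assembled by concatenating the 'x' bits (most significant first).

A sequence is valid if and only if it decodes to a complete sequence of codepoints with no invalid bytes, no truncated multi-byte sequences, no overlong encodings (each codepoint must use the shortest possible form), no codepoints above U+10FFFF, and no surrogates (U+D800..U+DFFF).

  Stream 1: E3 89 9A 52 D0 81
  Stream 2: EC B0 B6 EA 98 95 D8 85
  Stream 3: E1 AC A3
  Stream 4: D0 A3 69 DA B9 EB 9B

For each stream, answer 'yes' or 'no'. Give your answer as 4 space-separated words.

Stream 1: decodes cleanly. VALID
Stream 2: decodes cleanly. VALID
Stream 3: decodes cleanly. VALID
Stream 4: error at byte offset 7. INVALID

Answer: yes yes yes no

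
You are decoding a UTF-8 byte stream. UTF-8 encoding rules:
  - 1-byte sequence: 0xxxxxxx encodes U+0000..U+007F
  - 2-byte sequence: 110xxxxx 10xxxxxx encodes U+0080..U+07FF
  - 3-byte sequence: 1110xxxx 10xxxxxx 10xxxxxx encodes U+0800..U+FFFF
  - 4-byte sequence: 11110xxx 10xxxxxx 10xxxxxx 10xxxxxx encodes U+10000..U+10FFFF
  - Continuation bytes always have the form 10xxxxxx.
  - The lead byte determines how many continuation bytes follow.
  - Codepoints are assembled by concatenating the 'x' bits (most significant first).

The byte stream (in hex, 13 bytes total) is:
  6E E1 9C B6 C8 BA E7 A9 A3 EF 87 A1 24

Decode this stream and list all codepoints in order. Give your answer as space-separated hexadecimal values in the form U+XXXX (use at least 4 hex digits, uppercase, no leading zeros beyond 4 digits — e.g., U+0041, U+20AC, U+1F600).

Byte[0]=6E: 1-byte ASCII. cp=U+006E
Byte[1]=E1: 3-byte lead, need 2 cont bytes. acc=0x1
Byte[2]=9C: continuation. acc=(acc<<6)|0x1C=0x5C
Byte[3]=B6: continuation. acc=(acc<<6)|0x36=0x1736
Completed: cp=U+1736 (starts at byte 1)
Byte[4]=C8: 2-byte lead, need 1 cont bytes. acc=0x8
Byte[5]=BA: continuation. acc=(acc<<6)|0x3A=0x23A
Completed: cp=U+023A (starts at byte 4)
Byte[6]=E7: 3-byte lead, need 2 cont bytes. acc=0x7
Byte[7]=A9: continuation. acc=(acc<<6)|0x29=0x1E9
Byte[8]=A3: continuation. acc=(acc<<6)|0x23=0x7A63
Completed: cp=U+7A63 (starts at byte 6)
Byte[9]=EF: 3-byte lead, need 2 cont bytes. acc=0xF
Byte[10]=87: continuation. acc=(acc<<6)|0x07=0x3C7
Byte[11]=A1: continuation. acc=(acc<<6)|0x21=0xF1E1
Completed: cp=U+F1E1 (starts at byte 9)
Byte[12]=24: 1-byte ASCII. cp=U+0024

Answer: U+006E U+1736 U+023A U+7A63 U+F1E1 U+0024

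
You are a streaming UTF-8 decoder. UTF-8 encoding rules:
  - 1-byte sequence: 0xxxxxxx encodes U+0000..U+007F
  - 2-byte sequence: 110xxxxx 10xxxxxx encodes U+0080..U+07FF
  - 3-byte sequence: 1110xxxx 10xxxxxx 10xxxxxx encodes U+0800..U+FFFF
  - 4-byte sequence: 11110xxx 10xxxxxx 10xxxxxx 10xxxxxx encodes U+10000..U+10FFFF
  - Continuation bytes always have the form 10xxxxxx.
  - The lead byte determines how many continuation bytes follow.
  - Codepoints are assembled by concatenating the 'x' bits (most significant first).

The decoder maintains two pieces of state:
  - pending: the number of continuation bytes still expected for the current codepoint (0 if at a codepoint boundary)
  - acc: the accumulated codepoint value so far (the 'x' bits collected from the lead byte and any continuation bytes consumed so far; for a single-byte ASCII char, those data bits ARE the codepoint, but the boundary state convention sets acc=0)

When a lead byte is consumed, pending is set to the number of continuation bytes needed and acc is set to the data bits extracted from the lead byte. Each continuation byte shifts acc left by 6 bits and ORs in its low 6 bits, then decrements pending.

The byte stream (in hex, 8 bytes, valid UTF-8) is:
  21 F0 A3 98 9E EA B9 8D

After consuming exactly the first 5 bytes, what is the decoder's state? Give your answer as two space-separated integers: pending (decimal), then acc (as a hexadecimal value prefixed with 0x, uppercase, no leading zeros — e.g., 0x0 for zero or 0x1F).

Answer: 0 0x2361E

Derivation:
Byte[0]=21: 1-byte. pending=0, acc=0x0
Byte[1]=F0: 4-byte lead. pending=3, acc=0x0
Byte[2]=A3: continuation. acc=(acc<<6)|0x23=0x23, pending=2
Byte[3]=98: continuation. acc=(acc<<6)|0x18=0x8D8, pending=1
Byte[4]=9E: continuation. acc=(acc<<6)|0x1E=0x2361E, pending=0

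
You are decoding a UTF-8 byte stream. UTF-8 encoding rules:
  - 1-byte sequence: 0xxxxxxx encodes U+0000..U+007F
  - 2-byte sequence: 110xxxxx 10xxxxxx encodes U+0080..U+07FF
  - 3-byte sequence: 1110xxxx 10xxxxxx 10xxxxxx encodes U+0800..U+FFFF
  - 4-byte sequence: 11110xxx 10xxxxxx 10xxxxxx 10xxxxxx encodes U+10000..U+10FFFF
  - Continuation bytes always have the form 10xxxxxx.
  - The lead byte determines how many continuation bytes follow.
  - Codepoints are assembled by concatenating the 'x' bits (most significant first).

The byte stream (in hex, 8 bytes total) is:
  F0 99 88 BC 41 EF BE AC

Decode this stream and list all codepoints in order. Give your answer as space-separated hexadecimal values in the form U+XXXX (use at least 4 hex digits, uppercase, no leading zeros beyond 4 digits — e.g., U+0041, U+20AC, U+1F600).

Byte[0]=F0: 4-byte lead, need 3 cont bytes. acc=0x0
Byte[1]=99: continuation. acc=(acc<<6)|0x19=0x19
Byte[2]=88: continuation. acc=(acc<<6)|0x08=0x648
Byte[3]=BC: continuation. acc=(acc<<6)|0x3C=0x1923C
Completed: cp=U+1923C (starts at byte 0)
Byte[4]=41: 1-byte ASCII. cp=U+0041
Byte[5]=EF: 3-byte lead, need 2 cont bytes. acc=0xF
Byte[6]=BE: continuation. acc=(acc<<6)|0x3E=0x3FE
Byte[7]=AC: continuation. acc=(acc<<6)|0x2C=0xFFAC
Completed: cp=U+FFAC (starts at byte 5)

Answer: U+1923C U+0041 U+FFAC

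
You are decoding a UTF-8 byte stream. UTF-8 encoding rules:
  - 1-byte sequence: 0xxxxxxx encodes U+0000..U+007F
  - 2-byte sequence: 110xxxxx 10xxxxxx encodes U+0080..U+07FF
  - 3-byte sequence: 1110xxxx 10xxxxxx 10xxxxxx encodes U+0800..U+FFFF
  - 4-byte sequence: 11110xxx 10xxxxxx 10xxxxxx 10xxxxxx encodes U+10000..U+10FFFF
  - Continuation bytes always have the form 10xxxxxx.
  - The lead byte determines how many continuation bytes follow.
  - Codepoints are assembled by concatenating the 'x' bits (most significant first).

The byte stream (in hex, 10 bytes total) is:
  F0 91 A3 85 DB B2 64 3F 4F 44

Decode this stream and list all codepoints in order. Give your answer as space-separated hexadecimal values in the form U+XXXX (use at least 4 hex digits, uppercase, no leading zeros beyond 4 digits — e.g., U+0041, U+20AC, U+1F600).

Byte[0]=F0: 4-byte lead, need 3 cont bytes. acc=0x0
Byte[1]=91: continuation. acc=(acc<<6)|0x11=0x11
Byte[2]=A3: continuation. acc=(acc<<6)|0x23=0x463
Byte[3]=85: continuation. acc=(acc<<6)|0x05=0x118C5
Completed: cp=U+118C5 (starts at byte 0)
Byte[4]=DB: 2-byte lead, need 1 cont bytes. acc=0x1B
Byte[5]=B2: continuation. acc=(acc<<6)|0x32=0x6F2
Completed: cp=U+06F2 (starts at byte 4)
Byte[6]=64: 1-byte ASCII. cp=U+0064
Byte[7]=3F: 1-byte ASCII. cp=U+003F
Byte[8]=4F: 1-byte ASCII. cp=U+004F
Byte[9]=44: 1-byte ASCII. cp=U+0044

Answer: U+118C5 U+06F2 U+0064 U+003F U+004F U+0044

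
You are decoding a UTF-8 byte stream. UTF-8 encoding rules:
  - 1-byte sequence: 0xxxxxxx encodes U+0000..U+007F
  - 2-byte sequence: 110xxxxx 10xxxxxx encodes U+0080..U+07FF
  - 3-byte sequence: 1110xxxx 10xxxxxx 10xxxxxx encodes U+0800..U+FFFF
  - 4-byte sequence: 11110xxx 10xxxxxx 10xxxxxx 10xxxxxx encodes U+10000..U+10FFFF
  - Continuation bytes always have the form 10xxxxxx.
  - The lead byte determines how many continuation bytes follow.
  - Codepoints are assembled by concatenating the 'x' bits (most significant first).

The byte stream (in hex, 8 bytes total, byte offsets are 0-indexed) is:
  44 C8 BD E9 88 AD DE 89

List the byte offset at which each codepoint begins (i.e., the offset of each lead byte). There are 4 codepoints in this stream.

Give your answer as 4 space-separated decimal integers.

Answer: 0 1 3 6

Derivation:
Byte[0]=44: 1-byte ASCII. cp=U+0044
Byte[1]=C8: 2-byte lead, need 1 cont bytes. acc=0x8
Byte[2]=BD: continuation. acc=(acc<<6)|0x3D=0x23D
Completed: cp=U+023D (starts at byte 1)
Byte[3]=E9: 3-byte lead, need 2 cont bytes. acc=0x9
Byte[4]=88: continuation. acc=(acc<<6)|0x08=0x248
Byte[5]=AD: continuation. acc=(acc<<6)|0x2D=0x922D
Completed: cp=U+922D (starts at byte 3)
Byte[6]=DE: 2-byte lead, need 1 cont bytes. acc=0x1E
Byte[7]=89: continuation. acc=(acc<<6)|0x09=0x789
Completed: cp=U+0789 (starts at byte 6)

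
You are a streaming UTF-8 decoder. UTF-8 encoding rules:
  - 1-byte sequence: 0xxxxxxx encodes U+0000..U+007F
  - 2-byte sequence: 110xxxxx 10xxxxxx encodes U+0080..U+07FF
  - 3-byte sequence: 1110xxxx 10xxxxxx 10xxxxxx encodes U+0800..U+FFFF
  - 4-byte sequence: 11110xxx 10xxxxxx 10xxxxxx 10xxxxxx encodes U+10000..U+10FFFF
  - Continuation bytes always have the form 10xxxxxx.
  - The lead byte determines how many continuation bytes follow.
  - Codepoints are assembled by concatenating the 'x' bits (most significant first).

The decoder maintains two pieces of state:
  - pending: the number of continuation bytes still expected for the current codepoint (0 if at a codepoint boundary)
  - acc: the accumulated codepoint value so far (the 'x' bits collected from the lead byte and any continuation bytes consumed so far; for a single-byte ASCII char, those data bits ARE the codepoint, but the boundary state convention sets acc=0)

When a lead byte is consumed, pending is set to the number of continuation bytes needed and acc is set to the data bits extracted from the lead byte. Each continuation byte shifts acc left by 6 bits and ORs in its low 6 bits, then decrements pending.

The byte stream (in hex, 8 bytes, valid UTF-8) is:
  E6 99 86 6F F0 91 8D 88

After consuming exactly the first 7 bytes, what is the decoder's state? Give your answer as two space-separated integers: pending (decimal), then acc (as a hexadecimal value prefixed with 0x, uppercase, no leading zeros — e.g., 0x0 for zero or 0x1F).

Byte[0]=E6: 3-byte lead. pending=2, acc=0x6
Byte[1]=99: continuation. acc=(acc<<6)|0x19=0x199, pending=1
Byte[2]=86: continuation. acc=(acc<<6)|0x06=0x6646, pending=0
Byte[3]=6F: 1-byte. pending=0, acc=0x0
Byte[4]=F0: 4-byte lead. pending=3, acc=0x0
Byte[5]=91: continuation. acc=(acc<<6)|0x11=0x11, pending=2
Byte[6]=8D: continuation. acc=(acc<<6)|0x0D=0x44D, pending=1

Answer: 1 0x44D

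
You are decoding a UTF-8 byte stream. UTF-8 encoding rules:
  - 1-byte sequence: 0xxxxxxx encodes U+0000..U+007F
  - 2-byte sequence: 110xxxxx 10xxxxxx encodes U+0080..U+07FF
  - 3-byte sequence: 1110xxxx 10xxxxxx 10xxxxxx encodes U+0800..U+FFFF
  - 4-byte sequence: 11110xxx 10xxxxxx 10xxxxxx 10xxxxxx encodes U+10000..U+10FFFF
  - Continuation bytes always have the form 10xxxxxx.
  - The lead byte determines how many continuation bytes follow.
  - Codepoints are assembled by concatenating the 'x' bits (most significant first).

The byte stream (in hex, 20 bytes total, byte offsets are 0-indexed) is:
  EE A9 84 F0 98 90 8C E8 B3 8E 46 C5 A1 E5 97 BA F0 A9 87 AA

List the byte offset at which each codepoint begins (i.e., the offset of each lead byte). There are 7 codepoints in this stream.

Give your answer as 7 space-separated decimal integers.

Byte[0]=EE: 3-byte lead, need 2 cont bytes. acc=0xE
Byte[1]=A9: continuation. acc=(acc<<6)|0x29=0x3A9
Byte[2]=84: continuation. acc=(acc<<6)|0x04=0xEA44
Completed: cp=U+EA44 (starts at byte 0)
Byte[3]=F0: 4-byte lead, need 3 cont bytes. acc=0x0
Byte[4]=98: continuation. acc=(acc<<6)|0x18=0x18
Byte[5]=90: continuation. acc=(acc<<6)|0x10=0x610
Byte[6]=8C: continuation. acc=(acc<<6)|0x0C=0x1840C
Completed: cp=U+1840C (starts at byte 3)
Byte[7]=E8: 3-byte lead, need 2 cont bytes. acc=0x8
Byte[8]=B3: continuation. acc=(acc<<6)|0x33=0x233
Byte[9]=8E: continuation. acc=(acc<<6)|0x0E=0x8CCE
Completed: cp=U+8CCE (starts at byte 7)
Byte[10]=46: 1-byte ASCII. cp=U+0046
Byte[11]=C5: 2-byte lead, need 1 cont bytes. acc=0x5
Byte[12]=A1: continuation. acc=(acc<<6)|0x21=0x161
Completed: cp=U+0161 (starts at byte 11)
Byte[13]=E5: 3-byte lead, need 2 cont bytes. acc=0x5
Byte[14]=97: continuation. acc=(acc<<6)|0x17=0x157
Byte[15]=BA: continuation. acc=(acc<<6)|0x3A=0x55FA
Completed: cp=U+55FA (starts at byte 13)
Byte[16]=F0: 4-byte lead, need 3 cont bytes. acc=0x0
Byte[17]=A9: continuation. acc=(acc<<6)|0x29=0x29
Byte[18]=87: continuation. acc=(acc<<6)|0x07=0xA47
Byte[19]=AA: continuation. acc=(acc<<6)|0x2A=0x291EA
Completed: cp=U+291EA (starts at byte 16)

Answer: 0 3 7 10 11 13 16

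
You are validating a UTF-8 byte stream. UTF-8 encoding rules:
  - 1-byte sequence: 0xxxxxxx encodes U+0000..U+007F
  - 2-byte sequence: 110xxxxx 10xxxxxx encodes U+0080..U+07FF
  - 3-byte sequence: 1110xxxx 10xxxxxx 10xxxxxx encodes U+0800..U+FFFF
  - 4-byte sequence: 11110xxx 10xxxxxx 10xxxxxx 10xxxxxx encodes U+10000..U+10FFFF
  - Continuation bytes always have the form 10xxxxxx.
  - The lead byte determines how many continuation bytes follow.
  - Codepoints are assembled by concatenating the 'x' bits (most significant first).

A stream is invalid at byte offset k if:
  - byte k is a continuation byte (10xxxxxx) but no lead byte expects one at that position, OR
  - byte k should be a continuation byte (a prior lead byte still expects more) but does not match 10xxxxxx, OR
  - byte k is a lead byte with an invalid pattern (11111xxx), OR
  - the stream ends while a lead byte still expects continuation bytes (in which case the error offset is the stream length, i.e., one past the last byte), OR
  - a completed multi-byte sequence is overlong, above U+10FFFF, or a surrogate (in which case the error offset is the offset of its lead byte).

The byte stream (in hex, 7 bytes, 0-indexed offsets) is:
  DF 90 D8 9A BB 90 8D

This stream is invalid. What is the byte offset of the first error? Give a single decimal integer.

Byte[0]=DF: 2-byte lead, need 1 cont bytes. acc=0x1F
Byte[1]=90: continuation. acc=(acc<<6)|0x10=0x7D0
Completed: cp=U+07D0 (starts at byte 0)
Byte[2]=D8: 2-byte lead, need 1 cont bytes. acc=0x18
Byte[3]=9A: continuation. acc=(acc<<6)|0x1A=0x61A
Completed: cp=U+061A (starts at byte 2)
Byte[4]=BB: INVALID lead byte (not 0xxx/110x/1110/11110)

Answer: 4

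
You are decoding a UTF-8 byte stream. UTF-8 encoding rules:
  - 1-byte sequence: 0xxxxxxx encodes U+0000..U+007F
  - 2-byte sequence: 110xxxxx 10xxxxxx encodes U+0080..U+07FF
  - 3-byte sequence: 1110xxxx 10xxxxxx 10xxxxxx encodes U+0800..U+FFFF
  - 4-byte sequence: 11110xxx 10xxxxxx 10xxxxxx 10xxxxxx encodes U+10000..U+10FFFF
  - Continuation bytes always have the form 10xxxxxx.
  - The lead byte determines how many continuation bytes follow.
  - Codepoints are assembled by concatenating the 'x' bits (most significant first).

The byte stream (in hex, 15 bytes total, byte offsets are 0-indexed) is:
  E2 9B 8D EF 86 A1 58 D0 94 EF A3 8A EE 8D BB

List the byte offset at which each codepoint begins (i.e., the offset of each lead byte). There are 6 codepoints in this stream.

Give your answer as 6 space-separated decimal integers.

Byte[0]=E2: 3-byte lead, need 2 cont bytes. acc=0x2
Byte[1]=9B: continuation. acc=(acc<<6)|0x1B=0x9B
Byte[2]=8D: continuation. acc=(acc<<6)|0x0D=0x26CD
Completed: cp=U+26CD (starts at byte 0)
Byte[3]=EF: 3-byte lead, need 2 cont bytes. acc=0xF
Byte[4]=86: continuation. acc=(acc<<6)|0x06=0x3C6
Byte[5]=A1: continuation. acc=(acc<<6)|0x21=0xF1A1
Completed: cp=U+F1A1 (starts at byte 3)
Byte[6]=58: 1-byte ASCII. cp=U+0058
Byte[7]=D0: 2-byte lead, need 1 cont bytes. acc=0x10
Byte[8]=94: continuation. acc=(acc<<6)|0x14=0x414
Completed: cp=U+0414 (starts at byte 7)
Byte[9]=EF: 3-byte lead, need 2 cont bytes. acc=0xF
Byte[10]=A3: continuation. acc=(acc<<6)|0x23=0x3E3
Byte[11]=8A: continuation. acc=(acc<<6)|0x0A=0xF8CA
Completed: cp=U+F8CA (starts at byte 9)
Byte[12]=EE: 3-byte lead, need 2 cont bytes. acc=0xE
Byte[13]=8D: continuation. acc=(acc<<6)|0x0D=0x38D
Byte[14]=BB: continuation. acc=(acc<<6)|0x3B=0xE37B
Completed: cp=U+E37B (starts at byte 12)

Answer: 0 3 6 7 9 12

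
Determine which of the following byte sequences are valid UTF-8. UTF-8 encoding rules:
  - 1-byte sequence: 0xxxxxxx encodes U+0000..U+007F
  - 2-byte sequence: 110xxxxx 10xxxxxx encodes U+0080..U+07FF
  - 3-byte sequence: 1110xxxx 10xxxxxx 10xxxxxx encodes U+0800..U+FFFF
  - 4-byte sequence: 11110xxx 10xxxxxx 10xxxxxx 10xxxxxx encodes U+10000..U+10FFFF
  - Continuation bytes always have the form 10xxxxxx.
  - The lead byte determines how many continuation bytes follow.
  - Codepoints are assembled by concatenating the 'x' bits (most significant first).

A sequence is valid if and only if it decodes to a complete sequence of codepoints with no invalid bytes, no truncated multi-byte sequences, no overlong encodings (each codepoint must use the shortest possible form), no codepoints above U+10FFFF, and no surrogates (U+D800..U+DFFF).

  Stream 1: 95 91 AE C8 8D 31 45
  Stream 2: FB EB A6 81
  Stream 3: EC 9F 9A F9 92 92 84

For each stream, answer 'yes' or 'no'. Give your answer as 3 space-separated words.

Stream 1: error at byte offset 0. INVALID
Stream 2: error at byte offset 0. INVALID
Stream 3: error at byte offset 3. INVALID

Answer: no no no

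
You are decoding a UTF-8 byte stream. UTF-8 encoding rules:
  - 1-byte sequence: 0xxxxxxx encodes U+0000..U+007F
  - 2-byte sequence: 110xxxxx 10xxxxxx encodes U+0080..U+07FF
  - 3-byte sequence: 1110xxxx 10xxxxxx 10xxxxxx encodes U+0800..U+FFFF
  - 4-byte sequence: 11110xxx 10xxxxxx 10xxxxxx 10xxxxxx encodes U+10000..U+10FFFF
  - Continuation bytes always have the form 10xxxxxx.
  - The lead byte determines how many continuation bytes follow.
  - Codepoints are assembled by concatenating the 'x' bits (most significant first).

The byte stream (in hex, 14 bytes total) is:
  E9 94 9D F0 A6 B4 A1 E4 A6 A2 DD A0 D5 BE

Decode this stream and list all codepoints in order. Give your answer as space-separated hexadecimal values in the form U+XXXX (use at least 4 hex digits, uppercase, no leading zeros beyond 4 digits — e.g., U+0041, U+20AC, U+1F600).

Byte[0]=E9: 3-byte lead, need 2 cont bytes. acc=0x9
Byte[1]=94: continuation. acc=(acc<<6)|0x14=0x254
Byte[2]=9D: continuation. acc=(acc<<6)|0x1D=0x951D
Completed: cp=U+951D (starts at byte 0)
Byte[3]=F0: 4-byte lead, need 3 cont bytes. acc=0x0
Byte[4]=A6: continuation. acc=(acc<<6)|0x26=0x26
Byte[5]=B4: continuation. acc=(acc<<6)|0x34=0x9B4
Byte[6]=A1: continuation. acc=(acc<<6)|0x21=0x26D21
Completed: cp=U+26D21 (starts at byte 3)
Byte[7]=E4: 3-byte lead, need 2 cont bytes. acc=0x4
Byte[8]=A6: continuation. acc=(acc<<6)|0x26=0x126
Byte[9]=A2: continuation. acc=(acc<<6)|0x22=0x49A2
Completed: cp=U+49A2 (starts at byte 7)
Byte[10]=DD: 2-byte lead, need 1 cont bytes. acc=0x1D
Byte[11]=A0: continuation. acc=(acc<<6)|0x20=0x760
Completed: cp=U+0760 (starts at byte 10)
Byte[12]=D5: 2-byte lead, need 1 cont bytes. acc=0x15
Byte[13]=BE: continuation. acc=(acc<<6)|0x3E=0x57E
Completed: cp=U+057E (starts at byte 12)

Answer: U+951D U+26D21 U+49A2 U+0760 U+057E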